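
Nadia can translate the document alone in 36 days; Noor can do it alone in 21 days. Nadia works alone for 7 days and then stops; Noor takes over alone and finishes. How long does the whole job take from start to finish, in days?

287/12 days

In 7 days Nadia does 7/36 of the job, leaving 29/36.
Noor works at 1/21 per day, so finishing takes 29/36 ÷ 1/21 = 203/12 days.
Total time = 7 + 203/12 = 287/12 days.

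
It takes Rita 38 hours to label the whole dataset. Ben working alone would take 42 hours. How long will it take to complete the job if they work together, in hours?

Combined rate: 1/38 + 1/42 = (21 + 19)/798 = 40/798 = 20/399 per hour.
Time = 1 ÷ (20/399) = 399/20 hours.

399/20 hours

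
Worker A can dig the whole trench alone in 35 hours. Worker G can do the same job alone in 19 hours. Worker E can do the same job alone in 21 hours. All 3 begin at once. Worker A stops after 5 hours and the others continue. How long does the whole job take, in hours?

In the first 5 hours the combined rate is 257/1995, so 257/399 of the job is done, leaving 142/399.
After Worker A leaves the rate is 40/399 per hour; the remaining 142/399 takes 71/20 hours.
Total = 5 + 71/20 = 171/20 hours.

171/20 hours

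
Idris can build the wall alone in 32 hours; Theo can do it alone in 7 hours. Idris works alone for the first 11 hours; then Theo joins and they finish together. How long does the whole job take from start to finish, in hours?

192/13 hours

In 11 hours Idris does 11/32 of the job, leaving 21/32.
Idris and Theo together work at 39/224 per hour, so finishing takes 21/32 ÷ 39/224 = 49/13 hours.
Total time = 11 + 49/13 = 192/13 hours.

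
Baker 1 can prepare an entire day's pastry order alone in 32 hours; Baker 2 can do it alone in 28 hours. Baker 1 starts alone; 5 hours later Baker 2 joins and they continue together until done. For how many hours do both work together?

In 5 hours Baker 1 does 5/32 of the job, leaving 27/32.
Baker 1 and Baker 2 together work at 15/224 per hour, so finishing takes 27/32 ÷ 15/224 = 63/5 hours.

63/5 hours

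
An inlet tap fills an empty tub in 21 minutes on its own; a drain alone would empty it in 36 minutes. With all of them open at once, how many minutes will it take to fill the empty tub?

Net rate = 1/21 − 1/36 = (12 − 7)/252 = 5/252 per minute.
Filling time = 1 ÷ (5/252) = 252/5 minutes.

252/5 minutes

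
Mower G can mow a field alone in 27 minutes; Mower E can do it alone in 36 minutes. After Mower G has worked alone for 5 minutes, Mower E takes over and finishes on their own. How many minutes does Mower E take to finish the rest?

In 5 minutes Mower G does 5/27 of the job, leaving 22/27.
Mower E works at 1/36 per minute, so finishing takes 22/27 ÷ 1/36 = 88/3 minutes.

88/3 minutes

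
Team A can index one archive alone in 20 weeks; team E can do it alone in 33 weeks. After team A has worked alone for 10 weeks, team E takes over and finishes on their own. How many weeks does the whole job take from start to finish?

53/2 weeks

In 10 weeks team A does 10/20 = 1/2 of the job, leaving 1/2.
Team E works at 1/33 per week, so finishing takes 1/2 ÷ 1/33 = 33/2 weeks.
Total time = 10 + 33/2 = 53/2 weeks.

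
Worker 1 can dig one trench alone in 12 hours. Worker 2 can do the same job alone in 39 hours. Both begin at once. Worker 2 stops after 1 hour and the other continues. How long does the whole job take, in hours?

In the first 1 hour the combined rate is 17/156, so 17/156 of the job is done, leaving 139/156.
After worker 2 leaves the rate is 1/12 per hour; the remaining 139/156 takes 139/13 hours.
Total = 1 + 139/13 = 152/13 hours.

152/13 hours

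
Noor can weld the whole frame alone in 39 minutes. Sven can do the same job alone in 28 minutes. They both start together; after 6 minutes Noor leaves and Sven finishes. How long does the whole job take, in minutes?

In the first 6 minutes the combined rate is 67/1092, so 67/182 of the job is done, leaving 115/182.
After Noor leaves the rate is 1/28 per minute; the remaining 115/182 takes 230/13 minutes.
Total = 6 + 230/13 = 308/13 minutes.

308/13 minutes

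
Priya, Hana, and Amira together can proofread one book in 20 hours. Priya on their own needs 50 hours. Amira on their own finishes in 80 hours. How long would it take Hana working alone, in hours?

400/7 hours

Combined rate is 1/20 per hour.
Known contribution: 1/50 + 1/80 = (8 + 5)/400 = 13/400 per hour.
So Hana's rate is 1/20 − 13/400 = 7/400, meaning 400/7 hours alone.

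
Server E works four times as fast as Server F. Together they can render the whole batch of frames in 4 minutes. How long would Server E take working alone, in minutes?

5 minutes

Let Server F's rate be r; then Server E's rate is 4r, so together (4 + 1)r = 5r = 1/4.
Thus r = 1/20 per minute.
Server F alone: 20 minutes; Server E alone: 5 minutes.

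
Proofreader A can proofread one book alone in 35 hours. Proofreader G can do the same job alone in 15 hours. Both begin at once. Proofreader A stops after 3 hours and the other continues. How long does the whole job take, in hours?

In the first 3 hours the combined rate is 2/21, so 2/7 of the job is done, leaving 5/7.
After Proofreader A leaves the rate is 1/15 per hour; the remaining 5/7 takes 75/7 hours.
Total = 3 + 75/7 = 96/7 hours.

96/7 hours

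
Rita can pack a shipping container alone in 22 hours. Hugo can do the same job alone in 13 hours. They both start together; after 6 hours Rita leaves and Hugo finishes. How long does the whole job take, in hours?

104/11 hours

In the first 6 hours the combined rate is 35/286, so 105/143 of the job is done, leaving 38/143.
After Rita leaves the rate is 1/13 per hour; the remaining 38/143 takes 38/11 hours.
Total = 6 + 38/11 = 104/11 hours.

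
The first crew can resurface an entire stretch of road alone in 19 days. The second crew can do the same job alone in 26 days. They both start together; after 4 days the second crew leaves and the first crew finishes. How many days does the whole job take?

In the first 4 days the combined rate is 45/494, so 90/247 of the job is done, leaving 157/247.
After the second crew leaves the rate is 1/19 per day; the remaining 157/247 takes 157/13 days.
Total = 4 + 157/13 = 209/13 days.

209/13 days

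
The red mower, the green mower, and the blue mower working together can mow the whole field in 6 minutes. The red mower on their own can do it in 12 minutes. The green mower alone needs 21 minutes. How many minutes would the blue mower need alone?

28 minutes

Combined rate is 1/6 per minute.
Known contribution: 1/12 + 1/21 = (7 + 4)/84 = 11/84 per minute.
So the blue mower's rate is 1/6 − 11/84 = 1/28, meaning 28 minutes alone.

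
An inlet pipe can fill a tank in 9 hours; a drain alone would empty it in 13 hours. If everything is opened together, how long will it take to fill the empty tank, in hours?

Net rate = 1/9 − 1/13 = (13 − 9)/117 = 4/117 per hour.
Filling time = 1 ÷ (4/117) = 117/4 hours.

117/4 hours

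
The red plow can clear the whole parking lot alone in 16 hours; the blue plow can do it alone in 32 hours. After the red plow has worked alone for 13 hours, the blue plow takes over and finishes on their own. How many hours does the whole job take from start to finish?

In 13 hours the red plow does 13/16 of the job, leaving 3/16.
The blue plow works at 1/32 per hour, so finishing takes 3/16 ÷ 1/32 = 6 hours.
Total time = 13 + 6 = 19 hours.

19 hours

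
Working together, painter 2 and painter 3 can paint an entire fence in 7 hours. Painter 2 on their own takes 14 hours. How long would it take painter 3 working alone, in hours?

Combined rate is 1/7 per hour.
Known contribution: 1/14 per hour.
So painter 3's rate is 1/7 − 1/14 = 1/14, meaning 14 hours alone.

14 hours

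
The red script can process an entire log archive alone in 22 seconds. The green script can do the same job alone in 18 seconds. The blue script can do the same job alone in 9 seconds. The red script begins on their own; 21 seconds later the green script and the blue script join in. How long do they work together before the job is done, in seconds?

In the first 21 seconds the red script alone does 21/22 of the job, leaving 1/22.
Once everyone is working, combined rate: 1/22 + 1/18 + 1/9 = (9 + 11 + 22)/198 = 42/198 = 7/33 per second.
Remaining 1/22 at 7/33 per second takes 3/14 seconds.

3/14 seconds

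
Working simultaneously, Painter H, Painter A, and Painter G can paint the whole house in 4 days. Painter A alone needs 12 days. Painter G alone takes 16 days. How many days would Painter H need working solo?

Combined rate is 1/4 per day.
Known contribution: 1/12 + 1/16 = (4 + 3)/48 = 7/48 per day.
So Painter H's rate is 1/4 − 7/48 = 5/48, meaning 48/5 days alone.

48/5 days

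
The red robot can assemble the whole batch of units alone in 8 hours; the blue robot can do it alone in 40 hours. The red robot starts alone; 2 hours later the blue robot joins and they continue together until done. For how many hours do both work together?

5 hours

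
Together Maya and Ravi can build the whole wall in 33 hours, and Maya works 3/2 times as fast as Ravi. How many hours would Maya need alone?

Let Ravi's rate be r; then Maya's rate is (3/2)r, so together (3/2 + 1)r = (5/2)r = 1/33.
Thus r = 2/165 per hour.
Ravi alone: 165/2 hours; Maya alone: 55 hours.

55 hours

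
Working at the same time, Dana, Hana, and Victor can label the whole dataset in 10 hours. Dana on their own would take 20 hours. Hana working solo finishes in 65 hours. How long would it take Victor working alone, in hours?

260/9 hours

Combined rate is 1/10 per hour.
Known contribution: 1/20 + 1/65 = (13 + 4)/260 = 17/260 per hour.
So Victor's rate is 1/10 − 17/260 = 9/260, meaning 260/9 hours alone.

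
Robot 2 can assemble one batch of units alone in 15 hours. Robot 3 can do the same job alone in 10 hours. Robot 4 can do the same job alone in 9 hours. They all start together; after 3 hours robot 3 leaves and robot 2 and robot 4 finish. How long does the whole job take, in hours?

63/16 hours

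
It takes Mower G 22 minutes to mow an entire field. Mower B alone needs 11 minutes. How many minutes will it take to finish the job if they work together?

22/3 minutes

Combined rate: 1/22 + 1/11 = (1 + 2)/22 = 3/22 per minute.
Time = 1 ÷ (3/22) = 22/3 minutes.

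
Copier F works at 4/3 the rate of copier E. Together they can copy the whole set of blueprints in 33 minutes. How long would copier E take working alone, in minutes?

77 minutes

Let copier E's rate be r; then copier F's rate is (4/3)r, so together (4/3 + 1)r = (7/3)r = 1/33.
Thus r = 1/77 per minute.
Copier E alone: 77 minutes; copier F alone: 231/4 minutes.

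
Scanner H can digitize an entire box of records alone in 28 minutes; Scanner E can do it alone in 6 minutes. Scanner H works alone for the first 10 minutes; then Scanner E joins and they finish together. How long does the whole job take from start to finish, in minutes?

224/17 minutes

In 10 minutes Scanner H does 10/28 = 5/14 of the job, leaving 9/14.
Scanner H and Scanner E together work at 17/84 per minute, so finishing takes 9/14 ÷ 17/84 = 54/17 minutes.
Total time = 10 + 54/17 = 224/17 minutes.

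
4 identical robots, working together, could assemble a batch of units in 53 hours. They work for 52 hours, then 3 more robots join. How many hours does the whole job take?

368/7 hours

One robot does 1/212 of the job per hour.
After 52 hours with 4 robots, 52/53 is done (1/53 left).
With 7 robots the rate is 7/212, so the rest takes 1/53 ÷ 7/212 = 4/7 hours.
Total = 52 + 4/7 = 368/7 hours.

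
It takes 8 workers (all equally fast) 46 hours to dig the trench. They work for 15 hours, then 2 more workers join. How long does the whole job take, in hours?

One worker does 1/368 of the job per hour.
After 15 hours with 8 workers, 15/46 is done (31/46 left).
With 10 workers the rate is 10/368 = 5/184, so the rest takes 31/46 ÷ 5/184 = 124/5 hours.
Total = 15 + 124/5 = 199/5 hours.

199/5 hours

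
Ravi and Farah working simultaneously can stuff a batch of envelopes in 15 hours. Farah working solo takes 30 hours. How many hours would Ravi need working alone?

Combined rate is 1/15 per hour.
Known contribution: 1/30 per hour.
So Ravi's rate is 1/15 − 1/30 = 1/30, meaning 30 hours alone.

30 hours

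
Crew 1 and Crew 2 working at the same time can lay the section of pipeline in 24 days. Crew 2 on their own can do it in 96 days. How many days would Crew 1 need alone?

Combined rate is 1/24 per day.
Known contribution: 1/96 per day.
So Crew 1's rate is 1/24 − 1/96 = 1/32, meaning 32 days alone.

32 days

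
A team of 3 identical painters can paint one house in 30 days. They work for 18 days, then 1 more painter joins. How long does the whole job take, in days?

27 days

One painter does 1/90 of the job per day.
After 18 days with 3 painters, 3/5 is done (2/5 left).
With 4 painters the rate is 4/90 = 2/45, so the rest takes 2/5 ÷ 2/45 = 9 days.
Total = 18 + 9 = 27 days.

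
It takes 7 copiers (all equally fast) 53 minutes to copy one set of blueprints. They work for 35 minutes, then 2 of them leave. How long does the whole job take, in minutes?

301/5 minutes

One copier does 1/371 of the job per minute.
After 35 minutes with 7 copiers, 35/53 is done (18/53 left).
With 5 copiers the rate is 5/371, so the rest takes 18/53 ÷ 5/371 = 126/5 minutes.
Total = 35 + 126/5 = 301/5 minutes.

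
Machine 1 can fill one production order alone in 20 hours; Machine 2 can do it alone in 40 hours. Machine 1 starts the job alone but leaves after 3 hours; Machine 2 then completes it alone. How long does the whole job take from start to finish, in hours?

In 3 hours Machine 1 does 3/20 of the job, leaving 17/20.
Machine 2 works at 1/40 per hour, so finishing takes 17/20 ÷ 1/40 = 34 hours.
Total time = 3 + 34 = 37 hours.

37 hours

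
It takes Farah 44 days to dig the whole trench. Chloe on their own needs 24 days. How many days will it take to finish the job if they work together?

264/17 days

With two workers the combined time is the product over the sum: 44·24/(44+24) = 1056/68 = 264/17 days.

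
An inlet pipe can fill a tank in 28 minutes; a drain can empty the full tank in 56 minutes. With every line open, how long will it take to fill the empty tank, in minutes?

56 minutes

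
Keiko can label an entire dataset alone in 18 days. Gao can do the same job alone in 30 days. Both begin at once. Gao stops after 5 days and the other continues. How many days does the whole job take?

In the first 5 days the combined rate is 4/45, so 4/9 of the job is done, leaving 5/9.
After Gao leaves the rate is 1/18 per day; the remaining 5/9 takes 10 days.
Total = 5 + 10 = 15 days.

15 days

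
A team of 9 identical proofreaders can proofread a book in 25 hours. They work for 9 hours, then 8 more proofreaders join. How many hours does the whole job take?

One proofreader does 1/225 of the job per hour.
After 9 hours with 9 proofreaders, 9/25 is done (16/25 left).
With 17 proofreaders the rate is 17/225, so the rest takes 16/25 ÷ 17/225 = 144/17 hours.
Total = 9 + 144/17 = 297/17 hours.

297/17 hours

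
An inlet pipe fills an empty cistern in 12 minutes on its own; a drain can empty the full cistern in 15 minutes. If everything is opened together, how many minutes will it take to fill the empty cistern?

60 minutes

Net rate = 1/12 − 1/15 = (5 − 4)/60 = 1/60 per minute.
Filling time = 1 ÷ (1/60) = 60 minutes.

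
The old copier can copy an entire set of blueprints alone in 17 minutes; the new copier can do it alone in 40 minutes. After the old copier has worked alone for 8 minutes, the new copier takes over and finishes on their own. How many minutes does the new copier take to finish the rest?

In 8 minutes the old copier does 8/17 of the job, leaving 9/17.
The new copier works at 1/40 per minute, so finishing takes 9/17 ÷ 1/40 = 360/17 minutes.

360/17 minutes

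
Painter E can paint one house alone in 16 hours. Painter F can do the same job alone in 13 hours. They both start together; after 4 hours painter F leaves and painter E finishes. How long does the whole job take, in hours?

144/13 hours

In the first 4 hours the combined rate is 29/208, so 29/52 of the job is done, leaving 23/52.
After painter F leaves the rate is 1/16 per hour; the remaining 23/52 takes 92/13 hours.
Total = 4 + 92/13 = 144/13 hours.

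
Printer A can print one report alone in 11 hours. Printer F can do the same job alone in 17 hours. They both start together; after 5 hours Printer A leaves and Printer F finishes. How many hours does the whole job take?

102/11 hours

In the first 5 hours the combined rate is 28/187, so 140/187 of the job is done, leaving 47/187.
After Printer A leaves the rate is 1/17 per hour; the remaining 47/187 takes 47/11 hours.
Total = 5 + 47/11 = 102/11 hours.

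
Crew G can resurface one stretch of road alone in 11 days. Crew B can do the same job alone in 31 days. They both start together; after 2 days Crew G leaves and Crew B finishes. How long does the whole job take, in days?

279/11 days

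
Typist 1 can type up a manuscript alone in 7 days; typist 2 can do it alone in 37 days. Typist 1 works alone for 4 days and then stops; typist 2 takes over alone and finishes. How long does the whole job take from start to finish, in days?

139/7 days

In 4 days typist 1 does 4/7 of the job, leaving 3/7.
Typist 2 works at 1/37 per day, so finishing takes 3/7 ÷ 1/37 = 111/7 days.
Total time = 4 + 111/7 = 139/7 days.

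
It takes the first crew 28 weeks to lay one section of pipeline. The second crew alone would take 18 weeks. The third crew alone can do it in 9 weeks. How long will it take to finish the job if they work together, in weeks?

84/17 weeks

Combined rate: 1/28 + 1/18 + 1/9 = (9 + 14 + 28)/252 = 51/252 = 17/84 per week.
Time = 1 ÷ (17/84) = 84/17 weeks.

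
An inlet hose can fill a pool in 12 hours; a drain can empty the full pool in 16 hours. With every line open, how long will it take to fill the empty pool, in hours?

Net rate = 1/12 − 1/16 = (4 − 3)/48 = 1/48 per hour.
Filling time = 1 ÷ (1/48) = 48 hours.

48 hours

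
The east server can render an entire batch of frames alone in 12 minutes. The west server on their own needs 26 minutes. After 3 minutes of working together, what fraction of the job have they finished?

19/52

Combined rate: 1/12 + 1/26 = (13 + 6)/156 = 19/156 per minute.
In 3 minutes they complete 3·19/156 = 19/52 of the job.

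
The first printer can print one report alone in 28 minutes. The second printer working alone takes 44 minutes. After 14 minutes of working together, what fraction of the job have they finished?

Combined rate: 1/28 + 1/44 = (11 + 7)/308 = 18/308 = 9/154 per minute.
In 14 minutes they complete 14·9/154 = 9/11 of the job.

9/11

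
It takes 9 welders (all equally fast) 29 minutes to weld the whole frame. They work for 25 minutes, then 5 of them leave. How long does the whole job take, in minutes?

34 minutes

One welder does 1/261 of the job per minute.
After 25 minutes with 9 welders, 25/29 is done (4/29 left).
With 4 welders the rate is 4/261, so the rest takes 4/29 ÷ 4/261 = 9 minutes.
Total = 25 + 9 = 34 minutes.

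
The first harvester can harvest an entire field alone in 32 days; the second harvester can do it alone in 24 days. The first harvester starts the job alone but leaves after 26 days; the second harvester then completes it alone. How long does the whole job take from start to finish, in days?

61/2 days

In 26 days the first harvester does 26/32 = 13/16 of the job, leaving 3/16.
The second harvester works at 1/24 per day, so finishing takes 3/16 ÷ 1/24 = 9/2 days.
Total time = 26 + 9/2 = 61/2 days.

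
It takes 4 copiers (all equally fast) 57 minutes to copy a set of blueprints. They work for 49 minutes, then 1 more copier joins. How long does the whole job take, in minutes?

One copier does 1/228 of the job per minute.
After 49 minutes with 4 copiers, 49/57 is done (8/57 left).
With 5 copiers the rate is 5/228, so the rest takes 8/57 ÷ 5/228 = 32/5 minutes.
Total = 49 + 32/5 = 277/5 minutes.

277/5 minutes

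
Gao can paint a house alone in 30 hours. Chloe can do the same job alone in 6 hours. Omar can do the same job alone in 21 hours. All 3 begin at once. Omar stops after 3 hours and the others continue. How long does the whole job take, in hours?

In the first 3 hours the combined rate is 26/105, so 26/35 of the job is done, leaving 9/35.
After Omar leaves the rate is 1/5 per hour; the remaining 9/35 takes 9/7 hours.
Total = 3 + 9/7 = 30/7 hours.

30/7 hours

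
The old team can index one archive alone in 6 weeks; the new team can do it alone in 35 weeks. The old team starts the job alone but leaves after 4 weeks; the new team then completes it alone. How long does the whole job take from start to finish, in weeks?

47/3 weeks

In 4 weeks the old team does 4/6 = 2/3 of the job, leaving 1/3.
The new team works at 1/35 per week, so finishing takes 1/3 ÷ 1/35 = 35/3 weeks.
Total time = 4 + 35/3 = 47/3 weeks.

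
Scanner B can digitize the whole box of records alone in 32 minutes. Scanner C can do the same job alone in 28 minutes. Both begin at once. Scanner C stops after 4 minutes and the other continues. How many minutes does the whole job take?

In the first 4 minutes the combined rate is 15/224, so 15/56 of the job is done, leaving 41/56.
After scanner C leaves the rate is 1/32 per minute; the remaining 41/56 takes 164/7 minutes.
Total = 4 + 164/7 = 192/7 minutes.

192/7 minutes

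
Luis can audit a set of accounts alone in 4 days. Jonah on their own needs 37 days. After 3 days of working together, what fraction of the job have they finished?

123/148

Combined rate: 1/4 + 1/37 = (37 + 4)/148 = 41/148 per day.
In 3 days they complete 3·41/148 = 123/148 of the job.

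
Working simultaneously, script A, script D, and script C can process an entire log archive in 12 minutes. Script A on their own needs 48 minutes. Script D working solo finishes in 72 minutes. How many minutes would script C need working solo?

144/7 minutes

Combined rate is 1/12 per minute.
Known contribution: 1/48 + 1/72 = (3 + 2)/144 = 5/144 per minute.
So script C's rate is 1/12 − 5/144 = 7/144, meaning 144/7 minutes alone.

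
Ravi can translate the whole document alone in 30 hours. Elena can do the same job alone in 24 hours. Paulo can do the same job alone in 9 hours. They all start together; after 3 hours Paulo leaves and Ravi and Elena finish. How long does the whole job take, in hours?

In the first 3 hours the combined rate is 67/360, so 67/120 of the job is done, leaving 53/120.
After Paulo leaves the rate is 3/40 per hour; the remaining 53/120 takes 53/9 hours.
Total = 3 + 53/9 = 80/9 hours.

80/9 hours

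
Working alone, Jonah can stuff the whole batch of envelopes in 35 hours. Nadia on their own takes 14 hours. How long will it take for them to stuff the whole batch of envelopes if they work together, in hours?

10 hours

Combined rate: 1/35 + 1/14 = (2 + 5)/70 = 7/70 = 1/10 per hour.
Time = 1 ÷ (1/10) = 10 hours.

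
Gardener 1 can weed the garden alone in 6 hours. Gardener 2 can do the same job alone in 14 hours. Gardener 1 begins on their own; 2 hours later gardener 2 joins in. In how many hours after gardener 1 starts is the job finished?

In the first 2 hours gardener 1 alone does 2/6 = 1/3 of the job, leaving 2/3.
Once everyone is working, combined rate: 1/6 + 1/14 = (7 + 3)/42 = 10/42 = 5/21 per hour.
Remaining 2/3 at 5/21 per hour takes 14/5 hours.
Total from the start = 2 + 14/5 = 24/5 hours.

24/5 hours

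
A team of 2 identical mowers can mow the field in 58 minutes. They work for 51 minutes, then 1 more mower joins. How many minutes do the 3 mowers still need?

14/3 minutes

One mower does 1/116 of the job per minute.
After 51 minutes with 2 mowers, 51/58 is done (7/58 left).
With 3 mowers the rate is 3/116, so the rest takes 7/58 ÷ 3/116 = 14/3 minutes.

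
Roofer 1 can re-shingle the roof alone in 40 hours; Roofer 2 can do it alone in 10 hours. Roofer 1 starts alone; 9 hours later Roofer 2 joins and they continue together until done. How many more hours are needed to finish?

In 9 hours Roofer 1 does 9/40 of the job, leaving 31/40.
Roofer 1 and Roofer 2 together work at 1/8 per hour, so finishing takes 31/40 ÷ 1/8 = 31/5 hours.

31/5 hours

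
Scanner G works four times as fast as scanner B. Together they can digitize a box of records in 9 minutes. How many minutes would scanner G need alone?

Let scanner B's rate be r; then scanner G's rate is 4r, so together (4 + 1)r = 5r = 1/9.
Thus r = 1/45 per minute.
Scanner B alone: 45 minutes; scanner G alone: 45/4 minutes.

45/4 minutes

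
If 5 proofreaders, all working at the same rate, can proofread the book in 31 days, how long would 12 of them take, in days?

155/12 days

Total work is 5·31 = 155 proofreader-days.
With 12 proofreaders: 155/12 days.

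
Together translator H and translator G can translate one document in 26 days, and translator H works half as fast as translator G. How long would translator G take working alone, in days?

39 days

Let translator G's rate be r; then translator H's rate is (1/2)r, so together (1/2 + 1)r = (3/2)r = 1/26.
Thus r = 1/39 per day.
Translator G alone: 39 days; translator H alone: 78 days.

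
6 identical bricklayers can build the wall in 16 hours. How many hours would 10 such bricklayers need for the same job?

Total work is 6·16 = 96 bricklayer-hours.
With 10 bricklayers: 96/10 = 48/5 hours.

48/5 hours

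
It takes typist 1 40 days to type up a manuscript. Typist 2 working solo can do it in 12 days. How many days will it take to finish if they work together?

120/13 days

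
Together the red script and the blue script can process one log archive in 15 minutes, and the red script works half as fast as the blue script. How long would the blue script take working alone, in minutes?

45/2 minutes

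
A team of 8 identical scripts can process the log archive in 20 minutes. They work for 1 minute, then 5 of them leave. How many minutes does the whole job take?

One script does 1/160 of the job per minute.
After 1 minute with 8 scripts, 1/20 is done (19/20 left).
With 3 scripts the rate is 3/160, so the rest takes 19/20 ÷ 3/160 = 152/3 minutes.
Total = 1 + 152/3 = 155/3 minutes.

155/3 minutes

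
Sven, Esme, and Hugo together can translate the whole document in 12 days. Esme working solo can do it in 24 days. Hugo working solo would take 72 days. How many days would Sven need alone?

36 days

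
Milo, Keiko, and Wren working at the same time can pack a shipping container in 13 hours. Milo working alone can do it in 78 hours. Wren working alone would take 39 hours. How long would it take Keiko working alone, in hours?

26 hours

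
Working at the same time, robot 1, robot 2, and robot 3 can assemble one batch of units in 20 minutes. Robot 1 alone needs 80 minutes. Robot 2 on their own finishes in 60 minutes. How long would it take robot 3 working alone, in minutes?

Combined rate is 1/20 per minute.
Known contribution: 1/80 + 1/60 = (3 + 4)/240 = 7/240 per minute.
So robot 3's rate is 1/20 − 7/240 = 1/48, meaning 48 minutes alone.

48 minutes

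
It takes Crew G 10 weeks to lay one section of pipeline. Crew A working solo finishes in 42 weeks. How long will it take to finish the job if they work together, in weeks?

105/13 weeks

Combined rate: 1/10 + 1/42 = (21 + 5)/210 = 26/210 = 13/105 per week.
Time = 1 ÷ (13/105) = 105/13 weeks.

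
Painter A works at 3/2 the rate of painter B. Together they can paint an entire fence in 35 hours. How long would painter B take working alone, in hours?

175/2 hours

Let painter B's rate be r; then painter A's rate is (3/2)r, so together (3/2 + 1)r = (5/2)r = 1/35.
Thus r = 2/175 per hour.
Painter B alone: 175/2 hours; painter A alone: 175/3 hours.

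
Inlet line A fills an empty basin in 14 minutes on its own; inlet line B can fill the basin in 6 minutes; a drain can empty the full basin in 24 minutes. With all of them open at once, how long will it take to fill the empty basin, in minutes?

Net rate = 1/14 + 1/6 − 1/24 = (12 + 28 − 7)/168 = 33/168 = 11/56 per minute.
Filling time = 1 ÷ (11/56) = 56/11 minutes.

56/11 minutes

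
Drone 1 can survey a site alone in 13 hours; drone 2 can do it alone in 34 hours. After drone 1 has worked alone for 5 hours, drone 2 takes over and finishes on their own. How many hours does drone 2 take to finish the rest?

272/13 hours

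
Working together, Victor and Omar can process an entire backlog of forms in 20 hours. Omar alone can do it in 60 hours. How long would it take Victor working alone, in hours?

30 hours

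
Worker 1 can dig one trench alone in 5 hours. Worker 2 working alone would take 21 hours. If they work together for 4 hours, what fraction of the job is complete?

Combined rate: 1/5 + 1/21 = (21 + 5)/105 = 26/105 per hour.
In 4 hours they complete 4·26/105 = 104/105 of the job.

104/105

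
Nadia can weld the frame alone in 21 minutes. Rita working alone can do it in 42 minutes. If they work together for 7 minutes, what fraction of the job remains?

1/2

Combined rate: 1/21 + 1/42 = (2 + 1)/42 = 3/42 = 1/14 per minute.
In 7 minutes they complete 7·1/14 = 1/2 of the job.
So 1/2 remains.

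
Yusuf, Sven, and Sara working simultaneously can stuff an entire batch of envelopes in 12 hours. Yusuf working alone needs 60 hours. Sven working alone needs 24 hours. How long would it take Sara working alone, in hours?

Combined rate is 1/12 per hour.
Known contribution: 1/60 + 1/24 = (2 + 5)/120 = 7/120 per hour.
So Sara's rate is 1/12 − 7/120 = 1/40, meaning 40 hours alone.

40 hours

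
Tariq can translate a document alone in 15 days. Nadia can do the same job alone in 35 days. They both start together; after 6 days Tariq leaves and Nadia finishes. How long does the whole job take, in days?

In the first 6 days the combined rate is 2/21, so 4/7 of the job is done, leaving 3/7.
After Tariq leaves the rate is 1/35 per day; the remaining 3/7 takes 15 days.
Total = 6 + 15 = 21 days.

21 days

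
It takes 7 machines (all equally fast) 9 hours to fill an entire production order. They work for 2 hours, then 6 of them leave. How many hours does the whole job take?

51 hours

One machine does 1/63 of the job per hour.
After 2 hours with 7 machines, 2/9 is done (7/9 left).
With 1 machine the rate is 1/63, so the rest takes 7/9 ÷ 1/63 = 49 hours.
Total = 2 + 49 = 51 hours.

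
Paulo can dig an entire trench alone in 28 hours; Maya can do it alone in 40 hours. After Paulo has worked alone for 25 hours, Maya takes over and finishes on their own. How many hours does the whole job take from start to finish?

In 25 hours Paulo does 25/28 of the job, leaving 3/28.
Maya works at 1/40 per hour, so finishing takes 3/28 ÷ 1/40 = 30/7 hours.
Total time = 25 + 30/7 = 205/7 hours.

205/7 hours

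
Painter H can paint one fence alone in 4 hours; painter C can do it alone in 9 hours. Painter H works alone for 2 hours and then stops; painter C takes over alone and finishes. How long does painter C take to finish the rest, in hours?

In 2 hours painter H does 2/4 = 1/2 of the job, leaving 1/2.
Painter C works at 1/9 per hour, so finishing takes 1/2 ÷ 1/9 = 9/2 hours.

9/2 hours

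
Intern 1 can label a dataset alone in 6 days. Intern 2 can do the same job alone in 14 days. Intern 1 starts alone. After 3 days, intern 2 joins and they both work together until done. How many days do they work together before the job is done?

In the first 3 days intern 1 alone does 3/6 = 1/2 of the job, leaving 1/2.
Once everyone is working, combined rate: 1/6 + 1/14 = (7 + 3)/42 = 10/42 = 5/21 per day.
Remaining 1/2 at 5/21 per day takes 21/10 days.

21/10 days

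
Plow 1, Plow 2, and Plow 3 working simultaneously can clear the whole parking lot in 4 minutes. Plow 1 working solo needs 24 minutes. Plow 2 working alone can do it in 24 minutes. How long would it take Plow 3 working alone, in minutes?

6 minutes

Combined rate is 1/4 per minute.
Known contribution: 1/24 + 1/24 = (1 + 1)/24 = 2/24 = 1/12 per minute.
So Plow 3's rate is 1/4 − 1/12 = 1/6, meaning 6 minutes alone.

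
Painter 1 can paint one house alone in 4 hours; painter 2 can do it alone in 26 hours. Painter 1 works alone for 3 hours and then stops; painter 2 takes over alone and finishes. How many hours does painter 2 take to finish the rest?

13/2 hours

In 3 hours painter 1 does 3/4 of the job, leaving 1/4.
Painter 2 works at 1/26 per hour, so finishing takes 1/4 ÷ 1/26 = 13/2 hours.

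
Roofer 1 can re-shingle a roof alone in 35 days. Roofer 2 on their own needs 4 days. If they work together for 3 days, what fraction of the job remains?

Combined rate: 1/35 + 1/4 = (4 + 35)/140 = 39/140 per day.
In 3 days they complete 3·39/140 = 117/140 of the job.
So 23/140 remains.

23/140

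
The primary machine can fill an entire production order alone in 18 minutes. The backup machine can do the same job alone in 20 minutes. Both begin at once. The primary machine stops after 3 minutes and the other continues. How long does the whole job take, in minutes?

50/3 minutes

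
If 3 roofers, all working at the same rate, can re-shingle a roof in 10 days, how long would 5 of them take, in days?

Total work is 3·10 = 30 roofer-days.
With 5 roofers: 30/5 = 6 days.

6 days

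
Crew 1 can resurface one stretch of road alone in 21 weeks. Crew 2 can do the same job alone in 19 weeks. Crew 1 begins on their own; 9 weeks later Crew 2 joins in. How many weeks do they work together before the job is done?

In the first 9 weeks Crew 1 alone does 9/21 = 3/7 of the job, leaving 4/7.
Once everyone is working, combined rate: 1/21 + 1/19 = (19 + 21)/399 = 40/399 per week.
Remaining 4/7 at 40/399 per week takes 57/10 weeks.

57/10 weeks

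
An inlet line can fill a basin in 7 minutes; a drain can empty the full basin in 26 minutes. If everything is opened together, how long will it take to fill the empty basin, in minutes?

182/19 minutes

Net rate = 1/7 − 1/26 = (26 − 7)/182 = 19/182 per minute.
Filling time = 1 ÷ (19/182) = 182/19 minutes.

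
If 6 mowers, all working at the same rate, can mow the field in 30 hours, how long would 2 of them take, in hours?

90 hours

Total work is 6·30 = 180 mower-hours.
With 2 mowers: 180/2 = 90 hours.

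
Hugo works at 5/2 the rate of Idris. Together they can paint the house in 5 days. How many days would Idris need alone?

Let Idris's rate be r; then Hugo's rate is (5/2)r, so together (5/2 + 1)r = (7/2)r = 1/5.
Thus r = 2/35 per day.
Idris alone: 35/2 days; Hugo alone: 7 days.

35/2 days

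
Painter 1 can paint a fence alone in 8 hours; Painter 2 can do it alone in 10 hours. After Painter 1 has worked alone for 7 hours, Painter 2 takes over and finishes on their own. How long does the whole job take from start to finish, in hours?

33/4 hours

In 7 hours Painter 1 does 7/8 of the job, leaving 1/8.
Painter 2 works at 1/10 per hour, so finishing takes 1/8 ÷ 1/10 = 5/4 hours.
Total time = 7 + 5/4 = 33/4 hours.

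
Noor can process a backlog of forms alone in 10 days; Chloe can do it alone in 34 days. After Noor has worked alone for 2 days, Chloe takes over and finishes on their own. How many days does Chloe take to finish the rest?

136/5 days

In 2 days Noor does 2/10 = 1/5 of the job, leaving 4/5.
Chloe works at 1/34 per day, so finishing takes 4/5 ÷ 1/34 = 136/5 days.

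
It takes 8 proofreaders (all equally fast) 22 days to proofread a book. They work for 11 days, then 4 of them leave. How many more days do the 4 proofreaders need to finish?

22 days

One proofreader does 1/176 of the job per day.
After 11 days with 8 proofreaders, 1/2 is done (1/2 left).
With 4 proofreaders the rate is 4/176 = 1/44, so the rest takes 1/2 ÷ 1/44 = 22 days.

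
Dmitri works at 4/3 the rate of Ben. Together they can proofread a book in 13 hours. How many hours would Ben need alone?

91/3 hours

Let Ben's rate be r; then Dmitri's rate is (4/3)r, so together (4/3 + 1)r = (7/3)r = 1/13.
Thus r = 3/91 per hour.
Ben alone: 91/3 hours; Dmitri alone: 91/4 hours.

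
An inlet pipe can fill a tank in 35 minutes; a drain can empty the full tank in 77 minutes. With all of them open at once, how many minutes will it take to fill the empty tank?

Net rate = 1/35 − 1/77 = (11 − 5)/385 = 6/385 per minute.
Filling time = 1 ÷ (6/385) = 385/6 minutes.

385/6 minutes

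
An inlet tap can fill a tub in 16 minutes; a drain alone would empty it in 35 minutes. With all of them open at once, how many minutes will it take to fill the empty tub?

Net rate = 1/16 − 1/35 = (35 − 16)/560 = 19/560 per minute.
Filling time = 1 ÷ (19/560) = 560/19 minutes.

560/19 minutes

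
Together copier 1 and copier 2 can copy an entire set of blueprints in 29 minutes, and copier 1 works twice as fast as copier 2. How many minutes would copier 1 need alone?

Let copier 2's rate be r; then copier 1's rate is 2r, so together (2 + 1)r = 3r = 1/29.
Thus r = 1/87 per minute.
Copier 2 alone: 87 minutes; copier 1 alone: 87/2 minutes.

87/2 minutes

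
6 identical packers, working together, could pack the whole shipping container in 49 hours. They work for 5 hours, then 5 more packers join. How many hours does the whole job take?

One packer does 1/294 of the job per hour.
After 5 hours with 6 packers, 5/49 is done (44/49 left).
With 11 packers the rate is 11/294, so the rest takes 44/49 ÷ 11/294 = 24 hours.
Total = 5 + 24 = 29 hours.

29 hours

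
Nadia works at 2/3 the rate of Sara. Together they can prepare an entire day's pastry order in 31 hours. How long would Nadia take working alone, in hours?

155/2 hours

Let Sara's rate be r; then Nadia's rate is (2/3)r, so together (2/3 + 1)r = (5/3)r = 1/31.
Thus r = 3/155 per hour.
Sara alone: 155/3 hours; Nadia alone: 155/2 hours.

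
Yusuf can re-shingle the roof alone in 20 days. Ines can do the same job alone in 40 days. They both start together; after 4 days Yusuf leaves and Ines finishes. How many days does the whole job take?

32 days

In the first 4 days the combined rate is 3/40, so 3/10 of the job is done, leaving 7/10.
After Yusuf leaves the rate is 1/40 per day; the remaining 7/10 takes 28 days.
Total = 4 + 28 = 32 days.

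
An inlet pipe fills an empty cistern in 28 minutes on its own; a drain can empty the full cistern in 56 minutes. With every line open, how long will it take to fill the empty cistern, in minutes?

Net rate = 1/28 − 1/56 = (2 − 1)/56 = 1/56 per minute.
Filling time = 1 ÷ (1/56) = 56 minutes.

56 minutes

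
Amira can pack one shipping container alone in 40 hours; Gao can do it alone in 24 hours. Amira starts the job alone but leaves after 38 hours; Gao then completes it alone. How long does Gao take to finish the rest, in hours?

6/5 hours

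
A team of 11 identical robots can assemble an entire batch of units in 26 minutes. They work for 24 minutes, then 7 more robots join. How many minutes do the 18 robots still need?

11/9 minutes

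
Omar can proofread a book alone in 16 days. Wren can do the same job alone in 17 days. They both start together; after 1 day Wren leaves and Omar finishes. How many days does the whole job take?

256/17 days

In the first 1 day the combined rate is 33/272, so 33/272 of the job is done, leaving 239/272.
After Wren leaves the rate is 1/16 per day; the remaining 239/272 takes 239/17 days.
Total = 1 + 239/17 = 256/17 days.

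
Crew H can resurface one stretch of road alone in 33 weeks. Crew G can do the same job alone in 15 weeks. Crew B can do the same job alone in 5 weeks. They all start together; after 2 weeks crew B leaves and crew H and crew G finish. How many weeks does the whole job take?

99/16 weeks

In the first 2 weeks the combined rate is 49/165, so 98/165 of the job is done, leaving 67/165.
After crew B leaves the rate is 16/165 per week; the remaining 67/165 takes 67/16 weeks.
Total = 2 + 67/16 = 99/16 weeks.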